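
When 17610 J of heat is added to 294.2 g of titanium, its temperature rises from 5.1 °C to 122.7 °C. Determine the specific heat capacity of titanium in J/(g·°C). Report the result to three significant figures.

c = q / (m ΔT) = 17610 / (294.2 × 117.6)
c = 17610 / 34597.92 = 0.509 J/(g·°C)

c = 0.509 J/(g·°C)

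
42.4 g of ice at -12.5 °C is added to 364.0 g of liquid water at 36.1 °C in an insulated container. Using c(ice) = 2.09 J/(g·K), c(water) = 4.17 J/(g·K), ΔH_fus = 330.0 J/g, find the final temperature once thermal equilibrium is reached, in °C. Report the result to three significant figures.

Heat to bring ice to 0 °C and melt it: q₁ = 42.4×2.09×12.5 + 42.4×330.0 = 15100 J
Heat the water can supply cooling to 0 °C: 364.0×4.17×36.1 = 54795.5 J > q₁, so all ice melts.
Energy balance: 364.0×4.17×(36.1 − T) = 15100 + 42.4×4.17×(T − 0)
1517.88(36.1 − T) = 15100 + 176.808 T
54795.5 − 15100 = 1694.688 T
T = 39695.5 / 1694.688 = 23.42 °C

T_f = 23.4 °C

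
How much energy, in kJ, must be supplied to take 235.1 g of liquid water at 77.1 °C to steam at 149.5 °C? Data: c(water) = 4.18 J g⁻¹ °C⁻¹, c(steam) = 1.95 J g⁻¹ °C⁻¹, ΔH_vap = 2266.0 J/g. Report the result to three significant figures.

q = 578 kJ

q1 (heat water 77.1→100.0 °C): 235.1 × 4.18 × 22.9 = 22504 J
q2 (vaporize at 100 °C): 235.1 × 2266.0 = 532737 J
q3 (heat steam 100.0→149.5 °C): 235.1 × 1.95 × 49.5 = 22693 J
Total: 22504 + 532737 + 22693 = 577934 J = 578 kJ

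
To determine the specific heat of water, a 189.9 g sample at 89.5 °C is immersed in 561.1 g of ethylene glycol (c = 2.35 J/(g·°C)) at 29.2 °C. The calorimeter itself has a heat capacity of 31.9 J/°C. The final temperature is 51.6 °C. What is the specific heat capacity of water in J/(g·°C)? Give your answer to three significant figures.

c = 4.20 J/(g·°C)

q_gained = (561.1 × 2.35 + 31.9) × (51.6 − 29.2) = 30250 J
q_lost = 189.9 × c × (89.5 − 51.6) = 7197.21 c
Set equal: c = 30250 / 7197.21 = 4.20 J/(g·°C)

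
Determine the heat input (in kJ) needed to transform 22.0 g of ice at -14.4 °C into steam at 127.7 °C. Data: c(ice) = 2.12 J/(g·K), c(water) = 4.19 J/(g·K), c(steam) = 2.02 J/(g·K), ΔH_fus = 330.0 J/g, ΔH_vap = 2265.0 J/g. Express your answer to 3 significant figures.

q = 68.2 kJ

q1 (heat ice -14.4→0.0 °C): 22.0 × 2.12 × 14.4 = 672 J
q2 (melt at 0 °C): 22.0 × 330.0 = 7260 J
q3 (heat water 0.0→100.0 °C): 22.0 × 4.19 × 100.0 = 9218 J
q4 (vaporize at 100 °C): 22.0 × 2265.0 = 49830 J
q5 (heat steam 100.0→127.7 °C): 22.0 × 2.02 × 27.7 = 1231 J
Total: 672 + 7260 + 9218 + 49830 + 1231 = 68211 J = 68.2 kJ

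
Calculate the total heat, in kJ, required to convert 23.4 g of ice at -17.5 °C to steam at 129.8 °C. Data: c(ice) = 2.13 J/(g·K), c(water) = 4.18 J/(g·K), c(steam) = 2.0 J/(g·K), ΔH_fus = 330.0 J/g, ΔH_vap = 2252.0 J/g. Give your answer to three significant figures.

q = 72.5 kJ

q1 (heat ice -17.5→0.0 °C): 23.4 × 2.13 × 17.5 = 872 J
q2 (melt at 0 °C): 23.4 × 330.0 = 7722 J
q3 (heat water 0.0→100.0 °C): 23.4 × 4.18 × 100.0 = 9781 J
q4 (vaporize at 100 °C): 23.4 × 2252.0 = 52697 J
q5 (heat steam 100.0→129.8 °C): 23.4 × 2.0 × 29.8 = 1395 J
Total: 872 + 7722 + 9781 + 52697 + 1395 = 72467 J = 72.5 kJ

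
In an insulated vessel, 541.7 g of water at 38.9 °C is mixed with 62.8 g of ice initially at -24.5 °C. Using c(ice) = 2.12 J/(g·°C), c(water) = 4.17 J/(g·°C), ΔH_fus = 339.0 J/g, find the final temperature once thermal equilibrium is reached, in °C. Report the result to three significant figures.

Heat to bring ice to 0 °C and melt it: q₁ = 62.8×2.12×24.5 + 62.8×339.0 = 24551 J
Heat the water can supply cooling to 0 °C: 541.7×4.17×38.9 = 87870.8 J > q₁, so all ice melts.
Energy balance: 541.7×4.17×(38.9 − T) = 24551 + 62.8×4.17×(T − 0)
2258.889(38.9 − T) = 24551 + 261.876 T
87870.8 − 24551 = 2520.765 T
T = 63319.8 / 2520.765 = 25.12 °C

T_f = 25.1 °C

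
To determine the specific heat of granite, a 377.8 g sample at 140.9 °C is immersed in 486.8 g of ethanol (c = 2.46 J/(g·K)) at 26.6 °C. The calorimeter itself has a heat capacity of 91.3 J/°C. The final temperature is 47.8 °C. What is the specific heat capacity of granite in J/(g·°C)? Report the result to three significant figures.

q_gained = (486.8 × 2.46 + 91.3) × (47.8 − 26.6) = 27320 J
q_lost = 377.8 × c × (140.9 − 47.8) = 35173.18 c
Set equal: c = 27320 / 35173.18 = 0.777 J/(g·°C)

c = 0.777 J/(g·°C)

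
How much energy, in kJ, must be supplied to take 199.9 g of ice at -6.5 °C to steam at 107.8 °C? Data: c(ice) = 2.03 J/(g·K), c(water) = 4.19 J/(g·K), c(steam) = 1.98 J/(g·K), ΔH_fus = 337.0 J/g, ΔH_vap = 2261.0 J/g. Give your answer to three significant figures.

q1 (heat ice -6.5→0.0 °C): 199.9 × 2.03 × 6.5 = 2638 J
q2 (melt at 0 °C): 199.9 × 337.0 = 67366 J
q3 (heat water 0.0→100.0 °C): 199.9 × 4.19 × 100.0 = 83758 J
q4 (vaporize at 100 °C): 199.9 × 2261.0 = 451974 J
q5 (heat steam 100.0→107.8 °C): 199.9 × 1.98 × 7.8 = 3087 J
Total: 2638 + 67366 + 83758 + 451974 + 3087 = 608823 J = 609 kJ

q = 609 kJ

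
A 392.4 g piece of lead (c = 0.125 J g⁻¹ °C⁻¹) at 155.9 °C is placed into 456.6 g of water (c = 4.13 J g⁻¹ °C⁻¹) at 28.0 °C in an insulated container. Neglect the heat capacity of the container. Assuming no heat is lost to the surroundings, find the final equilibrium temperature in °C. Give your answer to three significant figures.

T_f = 31.2 °C

Heat lost by lead = heat gained by water.
(392.4)(0.125)(155.9 − T) = (456.6)(4.13)(T − 28.0)
49.05 (155.9 − T) = 1885.758 (T − 28.0)
7646.9 − 49.05 T = 1885.758 T − 52801
60447.9 = 1934.808 T
T = 31.24 °C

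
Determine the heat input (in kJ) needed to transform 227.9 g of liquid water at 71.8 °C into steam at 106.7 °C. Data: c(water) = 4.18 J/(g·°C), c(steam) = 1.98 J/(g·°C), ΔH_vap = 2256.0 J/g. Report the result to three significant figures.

q1 (heat water 71.8→100.0 °C): 227.9 × 4.18 × 28.2 = 26864 J
q2 (vaporize at 100 °C): 227.9 × 2256.0 = 514142 J
q3 (heat steam 100.0→106.7 °C): 227.9 × 1.98 × 6.7 = 3023 J
Total: 26864 + 514142 + 3023 = 544029 J = 544 kJ

q = 544 kJ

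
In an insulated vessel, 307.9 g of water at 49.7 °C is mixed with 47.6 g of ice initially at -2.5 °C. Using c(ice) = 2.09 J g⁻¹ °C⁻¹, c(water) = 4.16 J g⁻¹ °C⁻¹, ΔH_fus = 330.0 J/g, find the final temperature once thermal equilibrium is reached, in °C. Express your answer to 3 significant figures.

Heat to bring ice to 0 °C and melt it: q₁ = 47.6×2.09×2.5 + 47.6×330.0 = 15957 J
Heat the water can supply cooling to 0 °C: 307.9×4.16×49.7 = 63658.9 J > q₁, so all ice melts.
Energy balance: 307.9×4.16×(49.7 − T) = 15957 + 47.6×4.16×(T − 0)
1280.864(49.7 − T) = 15957 + 198.016 T
63658.9 − 15957 = 1478.880 T
T = 47701.9 / 1478.880 = 32.26 °C

T_f = 32.3 °C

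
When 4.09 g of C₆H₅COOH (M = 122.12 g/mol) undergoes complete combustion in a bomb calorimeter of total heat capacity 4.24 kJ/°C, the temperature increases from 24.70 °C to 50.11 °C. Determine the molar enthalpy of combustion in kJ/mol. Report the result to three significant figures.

ΔT = 50.11 − 24.70 = 25.41 °C
q_cal = C_cal × ΔT = 4.24 × 25.41 = 107.7384 kJ
n = 4.09 / 122.12 = 0.03349 mol
q_rxn = −q_cal = -107.7384 kJ
ΔH = -107.7384 / 0.03349 = -3217 kJ/mol

ΔH = -3220 kJ/mol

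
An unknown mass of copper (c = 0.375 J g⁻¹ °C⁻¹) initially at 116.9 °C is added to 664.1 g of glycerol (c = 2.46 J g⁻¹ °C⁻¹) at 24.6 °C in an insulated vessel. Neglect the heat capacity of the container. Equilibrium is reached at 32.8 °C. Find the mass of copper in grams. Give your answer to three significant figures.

q_gained = (664.1 × 2.46) × (32.8 − 24.6) = 13400 J
q_lost = m × 0.375 × (116.9 − 32.8) = 31.5375 m
m = 13400 / 31.5375 = 425 g

m = 425 g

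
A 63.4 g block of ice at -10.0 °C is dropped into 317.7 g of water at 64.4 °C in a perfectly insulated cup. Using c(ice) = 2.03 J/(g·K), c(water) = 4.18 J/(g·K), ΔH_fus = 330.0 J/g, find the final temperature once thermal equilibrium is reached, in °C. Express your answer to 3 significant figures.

T_f = 39.7 °C

Heat to bring ice to 0 °C and melt it: q₁ = 63.4×2.03×10.0 + 63.4×330.0 = 22209 J
Heat the water can supply cooling to 0 °C: 317.7×4.18×64.4 = 85522.3 J > q₁, so all ice melts.
Energy balance: 317.7×4.18×(64.4 − T) = 22209 + 63.4×4.18×(T − 0)
1327.986(64.4 − T) = 22209 + 265.012 T
85522.3 − 22209 = 1592.998 T
T = 63313.3 / 1592.998 = 39.74 °C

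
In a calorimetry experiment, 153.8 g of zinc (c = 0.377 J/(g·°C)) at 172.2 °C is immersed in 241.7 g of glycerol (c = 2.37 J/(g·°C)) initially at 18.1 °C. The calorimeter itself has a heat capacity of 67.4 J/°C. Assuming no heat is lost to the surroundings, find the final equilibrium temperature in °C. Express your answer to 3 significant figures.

T_f = 30.9 °C

Heat lost by zinc = heat gained by glycerol + calorimeter.
(153.8)(0.377)(172.2 − T) = [(241.7)(2.37) + 67.4](T − 18.1)
57.9826 (172.2 − T) = 640.229 (T − 18.1)
9984.6 − 57.9826 T = 640.229 T − 11588
21572.6 = 698.2116 T
T = 30.90 °C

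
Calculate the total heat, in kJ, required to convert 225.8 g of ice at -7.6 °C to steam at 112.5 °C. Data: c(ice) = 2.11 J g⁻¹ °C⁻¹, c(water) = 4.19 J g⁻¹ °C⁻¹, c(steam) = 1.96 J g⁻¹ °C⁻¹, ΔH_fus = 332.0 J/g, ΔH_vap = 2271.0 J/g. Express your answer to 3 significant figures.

q1 (heat ice -7.6→0.0 °C): 225.8 × 2.11 × 7.6 = 3621 J
q2 (melt at 0 °C): 225.8 × 332.0 = 74966 J
q3 (heat water 0.0→100.0 °C): 225.8 × 4.19 × 100.0 = 94610 J
q4 (vaporize at 100 °C): 225.8 × 2271.0 = 512792 J
q5 (heat steam 100.0→112.5 °C): 225.8 × 1.96 × 12.5 = 5532 J
Total: 3621 + 74966 + 94610 + 512792 + 5532 = 691521 J = 692 kJ

q = 692 kJ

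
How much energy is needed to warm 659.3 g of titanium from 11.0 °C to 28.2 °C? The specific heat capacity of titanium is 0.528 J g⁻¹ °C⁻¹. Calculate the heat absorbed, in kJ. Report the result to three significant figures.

q = 5.99 kJ

q = m c ΔT = 659.3 × 0.528 × (28.2 − 11.0)
q = 659.3 × 0.528 × 17.2 = 5987 J = 5.99 kJ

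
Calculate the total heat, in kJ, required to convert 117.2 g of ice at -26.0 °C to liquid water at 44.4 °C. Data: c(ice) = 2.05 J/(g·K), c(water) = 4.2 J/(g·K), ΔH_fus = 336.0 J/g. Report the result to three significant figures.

q1 (heat ice -26.0→0.0 °C): 117.2 × 2.05 × 26.0 = 6247 J
q2 (melt at 0 °C): 117.2 × 336.0 = 39379 J
q3 (heat water 0.0→44.4 °C): 117.2 × 4.2 × 44.4 = 21855 J
Total: 6247 + 39379 + 21855 = 67481 J = 67.5 kJ

q = 67.5 kJ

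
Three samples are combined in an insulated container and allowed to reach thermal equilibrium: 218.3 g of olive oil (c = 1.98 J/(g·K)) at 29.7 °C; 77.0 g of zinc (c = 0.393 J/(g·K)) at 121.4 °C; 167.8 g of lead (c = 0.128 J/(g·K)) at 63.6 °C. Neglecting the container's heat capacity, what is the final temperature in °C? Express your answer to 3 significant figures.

Σ mᵢcᵢ(T − Tᵢ) = 0  ⇒  T = Σ mᵢcᵢTᵢ / Σ mᵢcᵢ
Σ mᵢcᵢ = 218.3×1.98 + 77.0×0.393 + 167.8×0.128 = 483.9734
Σ mᵢcᵢTᵢ = 432.234×29.7 + 30.261×121.4 + 21.4784×63.6 = 17877
T = 17877 / 483.9734 = 36.94 °C

T_f = 36.9 °C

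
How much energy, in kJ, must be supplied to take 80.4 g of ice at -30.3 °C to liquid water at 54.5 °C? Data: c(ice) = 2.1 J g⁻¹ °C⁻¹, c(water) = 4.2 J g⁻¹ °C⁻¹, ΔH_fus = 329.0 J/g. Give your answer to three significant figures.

q = 50.0 kJ

q1 (heat ice -30.3→0.0 °C): 80.4 × 2.1 × 30.3 = 5116 J
q2 (melt at 0 °C): 80.4 × 329.0 = 26452 J
q3 (heat water 0.0→54.5 °C): 80.4 × 4.2 × 54.5 = 18404 J
Total: 5116 + 26452 + 18404 = 49972 J = 50.0 kJ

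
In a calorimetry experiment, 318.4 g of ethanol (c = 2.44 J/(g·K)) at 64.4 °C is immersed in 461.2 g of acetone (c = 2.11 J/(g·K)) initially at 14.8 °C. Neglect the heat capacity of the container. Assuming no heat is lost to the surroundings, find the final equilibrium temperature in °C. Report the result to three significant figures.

Heat lost by ethanol = heat gained by acetone.
(318.4)(2.44)(64.4 − T) = (461.2)(2.11)(T − 14.8)
776.896 (64.4 − T) = 973.132 (T − 14.8)
50032 − 776.896 T = 973.132 T − 14402
64434 = 1750.028 T
T = 36.82 °C

T_f = 36.8 °C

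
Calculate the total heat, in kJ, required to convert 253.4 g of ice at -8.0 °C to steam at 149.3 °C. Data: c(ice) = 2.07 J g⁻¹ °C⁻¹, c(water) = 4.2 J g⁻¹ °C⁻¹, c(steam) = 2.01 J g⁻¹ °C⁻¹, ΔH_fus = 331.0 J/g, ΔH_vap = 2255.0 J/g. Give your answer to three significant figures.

q1 (heat ice -8.0→0.0 °C): 253.4 × 2.07 × 8.0 = 4196 J
q2 (melt at 0 °C): 253.4 × 331.0 = 83875 J
q3 (heat water 0.0→100.0 °C): 253.4 × 4.2 × 100.0 = 106428 J
q4 (vaporize at 100 °C): 253.4 × 2255.0 = 571417 J
q5 (heat steam 100.0→149.3 °C): 253.4 × 2.01 × 49.3 = 25110 J
Total: 4196 + 83875 + 106428 + 571417 + 25110 = 791026 J = 791 kJ

q = 791 kJ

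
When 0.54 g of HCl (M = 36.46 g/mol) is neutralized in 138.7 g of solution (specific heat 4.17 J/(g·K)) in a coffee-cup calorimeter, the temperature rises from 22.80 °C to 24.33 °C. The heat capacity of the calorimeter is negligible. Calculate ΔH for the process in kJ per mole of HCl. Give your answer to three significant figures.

ΔH = -59.7 kJ/mol

|ΔT| = |24.33 − 22.80| = 1.53 °C
|q_surr| = (138.7 × 4.17) × 1.53 = 578.379 × 1.53 = 884.92 J
n(HCl) = 0.54 / 36.46 = 0.014811 mol
Temperature rose, so q_rxn = −|q_surr| = -0.88492 kJ
ΔH = q_rxn / n = -59.747 kJ/mol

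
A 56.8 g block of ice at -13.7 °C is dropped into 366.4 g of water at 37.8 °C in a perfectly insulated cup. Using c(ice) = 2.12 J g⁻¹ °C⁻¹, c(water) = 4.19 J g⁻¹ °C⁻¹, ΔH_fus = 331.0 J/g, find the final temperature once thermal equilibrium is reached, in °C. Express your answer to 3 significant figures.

Heat to bring ice to 0 °C and melt it: q₁ = 56.8×2.12×13.7 + 56.8×331.0 = 20450 J
Heat the water can supply cooling to 0 °C: 366.4×4.19×37.8 = 58031.2 J > q₁, so all ice melts.
Energy balance: 366.4×4.19×(37.8 − T) = 20450 + 56.8×4.19×(T − 0)
1535.216(37.8 − T) = 20450 + 237.992 T
58031.2 − 20450 = 1773.208 T
T = 37581.2 / 1773.208 = 21.19 °C

T_f = 21.2 °C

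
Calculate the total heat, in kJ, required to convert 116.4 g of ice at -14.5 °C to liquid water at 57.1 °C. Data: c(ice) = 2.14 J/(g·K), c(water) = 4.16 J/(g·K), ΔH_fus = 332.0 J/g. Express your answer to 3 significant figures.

q = 69.9 kJ

q1 (heat ice -14.5→0.0 °C): 116.4 × 2.14 × 14.5 = 3612 J
q2 (melt at 0 °C): 116.4 × 332.0 = 38645 J
q3 (heat water 0.0→57.1 °C): 116.4 × 4.16 × 57.1 = 27649 J
Total: 3612 + 38645 + 27649 = 69906 J = 69.9 kJ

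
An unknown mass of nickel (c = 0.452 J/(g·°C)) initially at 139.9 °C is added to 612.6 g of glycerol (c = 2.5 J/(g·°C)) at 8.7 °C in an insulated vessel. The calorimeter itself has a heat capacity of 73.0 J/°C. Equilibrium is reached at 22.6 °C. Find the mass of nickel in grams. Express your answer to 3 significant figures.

m = 421 g

q_gained = (612.6 × 2.5 + 73.0) × (22.6 − 8.7) = 22300 J
q_lost = m × 0.452 × (139.9 − 22.6) = 53.0196 m
m = 22300 / 53.0196 = 421 g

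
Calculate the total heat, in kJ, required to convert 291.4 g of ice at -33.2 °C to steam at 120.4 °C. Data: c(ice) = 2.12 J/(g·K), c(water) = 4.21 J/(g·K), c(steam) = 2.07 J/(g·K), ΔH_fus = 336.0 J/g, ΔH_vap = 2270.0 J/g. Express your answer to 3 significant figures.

q1 (heat ice -33.2→0.0 °C): 291.4 × 2.12 × 33.2 = 20510 J
q2 (melt at 0 °C): 291.4 × 336.0 = 97910 J
q3 (heat water 0.0→100.0 °C): 291.4 × 4.21 × 100.0 = 122679 J
q4 (vaporize at 100 °C): 291.4 × 2270.0 = 661478 J
q5 (heat steam 100.0→120.4 °C): 291.4 × 2.07 × 20.4 = 12305 J
Total: 20510 + 97910 + 122679 + 661478 + 12305 = 914882 J = 915 kJ

q = 915 kJ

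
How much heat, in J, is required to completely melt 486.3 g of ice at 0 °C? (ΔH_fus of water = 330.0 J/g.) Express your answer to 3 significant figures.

q = 160000 J

q = m × ΔH_fus = 486.3 × 330.0 = 160480 J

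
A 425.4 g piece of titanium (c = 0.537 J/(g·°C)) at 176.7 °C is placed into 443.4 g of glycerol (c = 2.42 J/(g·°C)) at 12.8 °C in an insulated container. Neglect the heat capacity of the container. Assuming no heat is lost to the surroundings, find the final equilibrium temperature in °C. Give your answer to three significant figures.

T_f = 41.6 °C

Heat lost by titanium = heat gained by glycerol.
(425.4)(0.537)(176.7 − T) = (443.4)(2.42)(T − 12.8)
228.4398 (176.7 − T) = 1073.028 (T − 12.8)
40365 − 228.4398 T = 1073.028 T − 13735
54100 = 1301.4678 T
T = 41.57 °C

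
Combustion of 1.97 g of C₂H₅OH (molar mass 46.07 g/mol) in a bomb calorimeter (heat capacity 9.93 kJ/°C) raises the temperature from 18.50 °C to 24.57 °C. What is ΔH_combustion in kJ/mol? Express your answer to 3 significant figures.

ΔH = -1410 kJ/mol

ΔT = 24.57 − 18.50 = 6.07 °C
q_cal = C_cal × ΔT = 9.93 × 6.07 = 60.2751 kJ
n = 1.97 / 46.07 = 0.04276 mol
q_rxn = −q_cal = -60.2751 kJ
ΔH = -60.2751 / 0.04276 = -1410 kJ/mol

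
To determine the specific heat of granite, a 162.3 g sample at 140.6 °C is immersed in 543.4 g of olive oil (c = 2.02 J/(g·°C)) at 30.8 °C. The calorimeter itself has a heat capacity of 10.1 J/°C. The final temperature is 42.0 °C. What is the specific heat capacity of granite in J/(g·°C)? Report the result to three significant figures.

q_gained = (543.4 × 2.02 + 10.1) × (42.0 − 30.8) = 12410 J
q_lost = 162.3 × c × (140.6 − 42.0) = 16002.78 c
Set equal: c = 12410 / 16002.78 = 0.775 J/(g·°C)

c = 0.775 J/(g·°C)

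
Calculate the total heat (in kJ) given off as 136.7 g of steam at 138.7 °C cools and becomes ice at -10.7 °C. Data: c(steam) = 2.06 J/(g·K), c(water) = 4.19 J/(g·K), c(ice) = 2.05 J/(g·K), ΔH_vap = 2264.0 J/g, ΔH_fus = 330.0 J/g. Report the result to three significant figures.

q1 (cool steam 138.7→100 °C): 136.7 × 2.06 × 38.7 = 10898 J
q2 (condense at 100 °C): 136.7 × 2264.0 = 309489 J
q3 (cool water 100→0 °C): 136.7 × 4.19 × 100.0 = 57277 J
q4 (freeze at 0 °C): 136.7 × 330.0 = 45111 J
q5 (cool ice 0→-10.7 °C): 136.7 × 2.05 × 10.7 = 2999 J
Total: 10898 + 309489 + 57277 + 45111 + 2999 = 425774 J = 426 kJ

q = 426 kJ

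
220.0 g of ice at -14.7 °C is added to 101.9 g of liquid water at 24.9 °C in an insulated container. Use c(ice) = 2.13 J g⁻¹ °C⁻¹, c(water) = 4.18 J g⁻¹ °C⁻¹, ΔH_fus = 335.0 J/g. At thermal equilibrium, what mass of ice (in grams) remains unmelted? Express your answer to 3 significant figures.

m_ice remaining = 209 g

Heat to warm all ice to 0 °C: 220.0×2.13×14.7 = 6888.4 J
Heat released by water cooling to 0 °C: 101.9×4.18×24.9 = 10606 J
10606 J < 6888.4 + 220.0×335.0 = 80588.4 J, so not all ice melts; final T = 0 °C.
Heat left for melting: 10606 − 6888.4 = 3717.6 J
Mass melted = 3717.6 / 335.0 = 11.10 g
Ice remaining = 220.0 − 11.10 = 208.90 g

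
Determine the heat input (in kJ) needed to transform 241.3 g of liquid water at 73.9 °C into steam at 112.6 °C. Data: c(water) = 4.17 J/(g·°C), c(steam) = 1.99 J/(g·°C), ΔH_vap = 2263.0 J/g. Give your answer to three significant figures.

q1 (heat water 73.9→100.0 °C): 241.3 × 4.17 × 26.1 = 26262 J
q2 (vaporize at 100 °C): 241.3 × 2263.0 = 546062 J
q3 (heat steam 100.0→112.6 °C): 241.3 × 1.99 × 12.6 = 6050 J
Total: 26262 + 546062 + 6050 = 578374 J = 578 kJ

q = 578 kJ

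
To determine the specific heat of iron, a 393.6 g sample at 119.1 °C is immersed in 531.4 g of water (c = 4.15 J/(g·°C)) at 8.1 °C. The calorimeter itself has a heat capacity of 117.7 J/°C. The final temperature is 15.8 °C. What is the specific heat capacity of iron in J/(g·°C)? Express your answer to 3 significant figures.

c = 0.440 J/(g·°C)

q_gained = (531.4 × 4.15 + 117.7) × (15.8 − 8.1) = 17890 J
q_lost = 393.6 × c × (119.1 − 15.8) = 40658.88 c
Set equal: c = 17890 / 40658.88 = 0.440 J/(g·°C)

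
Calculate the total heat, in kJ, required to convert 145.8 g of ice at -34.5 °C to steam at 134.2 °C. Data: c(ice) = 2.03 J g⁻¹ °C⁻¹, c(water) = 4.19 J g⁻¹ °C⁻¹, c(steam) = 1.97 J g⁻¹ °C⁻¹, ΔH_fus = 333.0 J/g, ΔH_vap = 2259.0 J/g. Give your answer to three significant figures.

q1 (heat ice -34.5→0.0 °C): 145.8 × 2.03 × 34.5 = 10211 J
q2 (melt at 0 °C): 145.8 × 333.0 = 48551 J
q3 (heat water 0.0→100.0 °C): 145.8 × 4.19 × 100.0 = 61090 J
q4 (vaporize at 100 °C): 145.8 × 2259.0 = 329362 J
q5 (heat steam 100.0→134.2 °C): 145.8 × 1.97 × 34.2 = 9823 J
Total: 10211 + 48551 + 61090 + 329362 + 9823 = 459037 J = 459 kJ

q = 459 kJ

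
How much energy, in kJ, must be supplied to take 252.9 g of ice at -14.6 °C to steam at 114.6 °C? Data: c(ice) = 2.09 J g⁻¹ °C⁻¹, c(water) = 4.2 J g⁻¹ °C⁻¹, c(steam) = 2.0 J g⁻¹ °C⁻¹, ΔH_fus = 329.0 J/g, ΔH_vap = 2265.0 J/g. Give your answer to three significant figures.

q1 (heat ice -14.6→0.0 °C): 252.9 × 2.09 × 14.6 = 7717 J
q2 (melt at 0 °C): 252.9 × 329.0 = 83204 J
q3 (heat water 0.0→100.0 °C): 252.9 × 4.2 × 100.0 = 106218 J
q4 (vaporize at 100 °C): 252.9 × 2265.0 = 572819 J
q5 (heat steam 100.0→114.6 °C): 252.9 × 2.0 × 14.6 = 7385 J
Total: 7717 + 83204 + 106218 + 572819 + 7385 = 777343 J = 777 kJ

q = 777 kJ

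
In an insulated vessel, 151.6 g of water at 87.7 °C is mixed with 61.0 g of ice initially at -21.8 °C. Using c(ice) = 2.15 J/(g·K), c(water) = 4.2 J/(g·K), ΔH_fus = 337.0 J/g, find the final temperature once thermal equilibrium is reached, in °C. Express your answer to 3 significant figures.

T_f = 36.3 °C

Heat to bring ice to 0 °C and melt it: q₁ = 61.0×2.15×21.8 + 61.0×337.0 = 23416 J
Heat the water can supply cooling to 0 °C: 151.6×4.2×87.7 = 55840.3 J > q₁, so all ice melts.
Energy balance: 151.6×4.2×(87.7 − T) = 23416 + 61.0×4.2×(T − 0)
636.72(87.7 − T) = 23416 + 256.2 T
55840.3 − 23416 = 892.92 T
T = 32424.3 / 892.92 = 36.31 °C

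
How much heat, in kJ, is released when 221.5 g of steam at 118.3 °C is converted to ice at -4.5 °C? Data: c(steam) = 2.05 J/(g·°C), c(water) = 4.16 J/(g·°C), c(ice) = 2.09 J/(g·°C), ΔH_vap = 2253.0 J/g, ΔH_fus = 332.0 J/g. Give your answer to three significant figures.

q1 (cool steam 118.3→100 °C): 221.5 × 2.05 × 18.3 = 8310 J
q2 (condense at 100 °C): 221.5 × 2253.0 = 499040 J
q3 (cool water 100→0 °C): 221.5 × 4.16 × 100.0 = 92144 J
q4 (freeze at 0 °C): 221.5 × 332.0 = 73538 J
q5 (cool ice 0→-4.5 °C): 221.5 × 2.09 × 4.5 = 2083 J
Total: 8310 + 499040 + 92144 + 73538 + 2083 = 675115 J = 675 kJ

q = 675 kJ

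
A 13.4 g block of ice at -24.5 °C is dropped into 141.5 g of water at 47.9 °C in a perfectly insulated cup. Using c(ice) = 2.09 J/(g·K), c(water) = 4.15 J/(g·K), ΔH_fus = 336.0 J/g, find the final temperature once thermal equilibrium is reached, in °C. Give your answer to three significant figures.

Heat to bring ice to 0 °C and melt it: q₁ = 13.4×2.09×24.5 + 13.4×336.0 = 5188.5 J
Heat the water can supply cooling to 0 °C: 141.5×4.15×47.9 = 28128.1 J > q₁, so all ice melts.
Energy balance: 141.5×4.15×(47.9 − T) = 5188.5 + 13.4×4.15×(T − 0)
587.225(47.9 − T) = 5188.5 + 55.61 T
28128.1 − 5188.5 = 642.835 T
T = 22939.6 / 642.835 = 35.69 °C

T_f = 35.7 °C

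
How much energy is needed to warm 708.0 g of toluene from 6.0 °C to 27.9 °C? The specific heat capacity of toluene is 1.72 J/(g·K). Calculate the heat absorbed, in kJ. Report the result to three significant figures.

q = m c ΔT = 708.0 × 1.72 × (27.9 − 6.0)
q = 708.0 × 1.72 × 21.9 = 26670 J = 26.7 kJ

q = 26.7 kJ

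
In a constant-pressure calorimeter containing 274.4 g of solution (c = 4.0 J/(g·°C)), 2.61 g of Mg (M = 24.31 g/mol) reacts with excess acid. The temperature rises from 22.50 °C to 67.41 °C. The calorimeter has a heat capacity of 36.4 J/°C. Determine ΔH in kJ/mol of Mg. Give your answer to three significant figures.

ΔH = -474 kJ/mol

|ΔT| = |67.41 − 22.50| = 44.91 °C
|q_surr| = (274.4 × 4.0 + 36.4) × 44.91 = 1134.0 × 44.91 = 50930 J
n(Mg) = 2.61 / 24.31 = 0.1074 mol
Temperature rose, so q_rxn = −|q_surr| = -50.93 kJ
ΔH = q_rxn / n = -474.2 kJ/mol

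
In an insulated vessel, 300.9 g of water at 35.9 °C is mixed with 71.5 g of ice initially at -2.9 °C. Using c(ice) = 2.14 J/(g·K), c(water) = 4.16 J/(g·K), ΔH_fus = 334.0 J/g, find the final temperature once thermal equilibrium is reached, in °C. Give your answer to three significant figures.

Heat to bring ice to 0 °C and melt it: q₁ = 71.5×2.14×2.9 + 71.5×334.0 = 24325 J
Heat the water can supply cooling to 0 °C: 300.9×4.16×35.9 = 44937.6 J > q₁, so all ice melts.
Energy balance: 300.9×4.16×(35.9 − T) = 24325 + 71.5×4.16×(T − 0)
1251.744(35.9 − T) = 24325 + 297.44 T
44937.6 − 24325 = 1549.184 T
T = 20612.6 / 1549.184 = 13.31 °C

T_f = 13.3 °C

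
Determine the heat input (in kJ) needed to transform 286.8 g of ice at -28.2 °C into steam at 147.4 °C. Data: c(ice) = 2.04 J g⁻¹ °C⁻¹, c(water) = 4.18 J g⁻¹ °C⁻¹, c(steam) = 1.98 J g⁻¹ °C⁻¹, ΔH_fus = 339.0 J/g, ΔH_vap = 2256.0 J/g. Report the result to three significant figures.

q1 (heat ice -28.2→0.0 °C): 286.8 × 2.04 × 28.2 = 16499 J
q2 (melt at 0 °C): 286.8 × 339.0 = 97225 J
q3 (heat water 0.0→100.0 °C): 286.8 × 4.18 × 100.0 = 119882 J
q4 (vaporize at 100 °C): 286.8 × 2256.0 = 647021 J
q5 (heat steam 100.0→147.4 °C): 286.8 × 1.98 × 47.4 = 26917 J
Total: 16499 + 97225 + 119882 + 647021 + 26917 = 907544 J = 908 kJ

q = 908 kJ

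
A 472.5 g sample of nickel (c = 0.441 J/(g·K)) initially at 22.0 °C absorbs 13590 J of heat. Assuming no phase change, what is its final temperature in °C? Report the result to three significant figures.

T_f = 87.2 °C

ΔT = q / (m c) = 13590 / (472.5 × 0.441) = 65.22 °C
T_f = 22.0 + 65.22 = 87.22 °C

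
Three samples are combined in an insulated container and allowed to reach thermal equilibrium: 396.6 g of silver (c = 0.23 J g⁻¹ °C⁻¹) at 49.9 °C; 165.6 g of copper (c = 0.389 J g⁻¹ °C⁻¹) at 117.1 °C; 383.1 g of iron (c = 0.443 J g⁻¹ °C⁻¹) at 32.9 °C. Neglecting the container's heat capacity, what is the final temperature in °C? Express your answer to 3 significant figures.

T_f = 54.3 °C

Σ mᵢcᵢ(T − Tᵢ) = 0  ⇒  T = Σ mᵢcᵢTᵢ / Σ mᵢcᵢ
Σ mᵢcᵢ = 396.6×0.23 + 165.6×0.389 + 383.1×0.443 = 325.3497
Σ mᵢcᵢTᵢ = 91.218×49.9 + 64.4184×117.1 + 169.7133×32.9 = 17679
T = 17679 / 325.3497 = 54.34 °C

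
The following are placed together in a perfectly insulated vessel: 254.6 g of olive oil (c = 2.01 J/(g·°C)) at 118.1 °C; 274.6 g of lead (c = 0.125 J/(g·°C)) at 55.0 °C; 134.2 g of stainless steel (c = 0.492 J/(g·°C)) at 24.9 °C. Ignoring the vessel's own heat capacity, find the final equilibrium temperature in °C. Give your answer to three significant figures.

T_f = 105 °C

Σ mᵢcᵢ(T − Tᵢ) = 0  ⇒  T = Σ mᵢcᵢTᵢ / Σ mᵢcᵢ
Σ mᵢcᵢ = 254.6×2.01 + 274.6×0.125 + 134.2×0.492 = 612.0974
Σ mᵢcᵢTᵢ = 511.746×118.1 + 34.325×55.0 + 66.0264×24.9 = 63969
T = 63969 / 612.0974 = 104.5 °C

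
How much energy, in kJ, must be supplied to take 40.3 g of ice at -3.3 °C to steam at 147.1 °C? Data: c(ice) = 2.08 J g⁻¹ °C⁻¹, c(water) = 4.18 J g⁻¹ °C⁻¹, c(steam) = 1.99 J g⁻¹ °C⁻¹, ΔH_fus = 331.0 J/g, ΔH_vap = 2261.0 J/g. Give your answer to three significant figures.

q1 (heat ice -3.3→0.0 °C): 40.3 × 2.08 × 3.3 = 277 J
q2 (melt at 0 °C): 40.3 × 331.0 = 13339 J
q3 (heat water 0.0→100.0 °C): 40.3 × 4.18 × 100.0 = 16845 J
q4 (vaporize at 100 °C): 40.3 × 2261.0 = 91118 J
q5 (heat steam 100.0→147.1 °C): 40.3 × 1.99 × 47.1 = 3777 J
Total: 277 + 13339 + 16845 + 91118 + 3777 = 125356 J = 125 kJ

q = 125 kJ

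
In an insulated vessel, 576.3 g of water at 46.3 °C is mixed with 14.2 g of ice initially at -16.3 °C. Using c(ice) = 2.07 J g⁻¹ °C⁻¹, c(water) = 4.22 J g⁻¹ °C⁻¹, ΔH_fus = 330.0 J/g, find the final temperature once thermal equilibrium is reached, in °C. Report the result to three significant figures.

Heat to bring ice to 0 °C and melt it: q₁ = 14.2×2.07×16.3 + 14.2×330.0 = 5165.1 J
Heat the water can supply cooling to 0 °C: 576.3×4.22×46.3 = 112601 J > q₁, so all ice melts.
Energy balance: 576.3×4.22×(46.3 − T) = 5165.1 + 14.2×4.22×(T − 0)
2431.986(46.3 − T) = 5165.1 + 59.924 T
112601 − 5165.1 = 2491.910 T
T = 107435.9 / 2491.910 = 43.11 °C

T_f = 43.1 °C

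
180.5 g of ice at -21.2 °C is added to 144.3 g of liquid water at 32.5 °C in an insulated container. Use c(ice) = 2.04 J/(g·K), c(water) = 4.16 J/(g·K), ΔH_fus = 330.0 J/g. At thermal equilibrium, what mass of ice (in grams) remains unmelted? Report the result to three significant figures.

Heat to warm all ice to 0 °C: 180.5×2.04×21.2 = 7806.3 J
Heat released by water cooling to 0 °C: 144.3×4.16×32.5 = 19509 J
19509 J < 7806.3 + 180.5×330.0 = 67371.3 J, so not all ice melts; final T = 0 °C.
Heat left for melting: 19509 − 7806.3 = 11702.7 J
Mass melted = 11702.7 / 330.0 = 35.46 g
Ice remaining = 180.5 − 35.46 = 145.04 g

m_ice remaining = 145 g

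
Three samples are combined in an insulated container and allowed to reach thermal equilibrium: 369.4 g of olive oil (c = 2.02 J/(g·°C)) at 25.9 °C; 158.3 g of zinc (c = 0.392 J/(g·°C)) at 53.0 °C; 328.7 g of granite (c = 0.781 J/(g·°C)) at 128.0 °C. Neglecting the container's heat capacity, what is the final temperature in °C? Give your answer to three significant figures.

Σ mᵢcᵢ(T − Tᵢ) = 0  ⇒  T = Σ mᵢcᵢTᵢ / Σ mᵢcᵢ
Σ mᵢcᵢ = 369.4×2.02 + 158.3×0.392 + 328.7×0.781 = 1064.9563
Σ mᵢcᵢTᵢ = 746.188×25.9 + 62.0536×53.0 + 256.7147×128.0 = 55475
T = 55475 / 1064.9563 = 52.09 °C

T_f = 52.1 °C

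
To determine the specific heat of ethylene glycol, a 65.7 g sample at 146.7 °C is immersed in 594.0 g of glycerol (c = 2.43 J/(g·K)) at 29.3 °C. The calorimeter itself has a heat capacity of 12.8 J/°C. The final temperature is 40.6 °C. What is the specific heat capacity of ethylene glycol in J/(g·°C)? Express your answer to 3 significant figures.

c = 2.36 J/(g·°C)

q_gained = (594.0 × 2.43 + 12.8) × (40.6 − 29.3) = 16460 J
q_lost = 65.7 × c × (146.7 − 40.6) = 6970.77 c
Set equal: c = 16460 / 6970.77 = 2.36 J/(g·°C)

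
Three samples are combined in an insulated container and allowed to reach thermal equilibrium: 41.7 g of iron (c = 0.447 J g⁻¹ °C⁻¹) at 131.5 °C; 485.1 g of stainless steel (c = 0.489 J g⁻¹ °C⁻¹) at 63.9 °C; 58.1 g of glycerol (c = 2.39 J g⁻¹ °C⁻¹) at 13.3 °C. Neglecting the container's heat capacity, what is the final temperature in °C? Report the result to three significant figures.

T_f = 49.3 °C

Σ mᵢcᵢ(T − Tᵢ) = 0  ⇒  T = Σ mᵢcᵢTᵢ / Σ mᵢcᵢ
Σ mᵢcᵢ = 41.7×0.447 + 485.1×0.489 + 58.1×2.39 = 394.7128
Σ mᵢcᵢTᵢ = 18.6399×131.5 + 237.2139×63.9 + 138.859×13.3 = 19456
T = 19456 / 394.7128 = 49.29 °C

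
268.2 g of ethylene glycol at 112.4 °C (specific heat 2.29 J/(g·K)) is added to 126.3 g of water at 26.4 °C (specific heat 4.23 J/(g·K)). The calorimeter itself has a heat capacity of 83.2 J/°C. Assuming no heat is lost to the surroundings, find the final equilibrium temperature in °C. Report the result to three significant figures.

Heat lost by ethylene glycol = heat gained by water + calorimeter.
(268.2)(2.29)(112.4 − T) = [(126.3)(4.23) + 83.2](T − 26.4)
614.178 (112.4 − T) = 617.449 (T − 26.4)
69034 − 614.178 T = 617.449 T − 16301
85335 = 1231.627 T
T = 69.29 °C

T_f = 69.3 °C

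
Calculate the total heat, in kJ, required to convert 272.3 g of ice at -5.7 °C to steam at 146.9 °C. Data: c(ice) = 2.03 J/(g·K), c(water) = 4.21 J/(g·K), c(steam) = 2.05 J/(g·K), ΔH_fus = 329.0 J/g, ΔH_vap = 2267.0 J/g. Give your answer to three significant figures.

q1 (heat ice -5.7→0.0 °C): 272.3 × 2.03 × 5.7 = 3151 J
q2 (melt at 0 °C): 272.3 × 329.0 = 89587 J
q3 (heat water 0.0→100.0 °C): 272.3 × 4.21 × 100.0 = 114638 J
q4 (vaporize at 100 °C): 272.3 × 2267.0 = 617304 J
q5 (heat steam 100.0→146.9 °C): 272.3 × 2.05 × 46.9 = 26180 J
Total: 3151 + 89587 + 114638 + 617304 + 26180 = 850860 J = 851 kJ

q = 851 kJ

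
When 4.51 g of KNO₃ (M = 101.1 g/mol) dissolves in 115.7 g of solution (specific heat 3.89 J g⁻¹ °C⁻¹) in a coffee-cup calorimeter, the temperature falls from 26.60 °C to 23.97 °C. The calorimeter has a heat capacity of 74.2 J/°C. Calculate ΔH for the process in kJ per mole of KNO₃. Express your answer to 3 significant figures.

|ΔT| = |23.97 − 26.60| = 2.63 °C
|q_surr| = (115.7 × 3.89 + 74.2) × 2.63 = 524.273 × 2.63 = 1379 J
n(KNO₃) = 4.51 / 101.1 = 0.04461 mol
Temperature fell, so q_rxn = +|q_surr| = 1.379 kJ
ΔH = q_rxn / n = 30.91 kJ/mol

ΔH = 30.9 kJ/mol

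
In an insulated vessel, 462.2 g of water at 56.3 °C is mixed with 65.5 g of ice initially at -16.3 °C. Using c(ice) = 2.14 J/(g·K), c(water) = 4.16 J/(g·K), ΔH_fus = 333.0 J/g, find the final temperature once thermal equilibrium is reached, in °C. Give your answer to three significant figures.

T_f = 38.3 °C

Heat to bring ice to 0 °C and melt it: q₁ = 65.5×2.14×16.3 + 65.5×333.0 = 24096 J
Heat the water can supply cooling to 0 °C: 462.2×4.16×56.3 = 108251 J > q₁, so all ice melts.
Energy balance: 462.2×4.16×(56.3 − T) = 24096 + 65.5×4.16×(T − 0)
1922.752(56.3 − T) = 24096 + 272.48 T
108251 − 24096 = 2195.232 T
T = 84155 / 2195.232 = 38.34 °C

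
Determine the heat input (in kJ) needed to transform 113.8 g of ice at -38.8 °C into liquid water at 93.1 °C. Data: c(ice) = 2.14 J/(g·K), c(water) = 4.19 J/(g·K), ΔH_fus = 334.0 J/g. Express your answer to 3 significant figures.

q1 (heat ice -38.8→0.0 °C): 113.8 × 2.14 × 38.8 = 9449 J
q2 (melt at 0 °C): 113.8 × 334.0 = 38009 J
q3 (heat water 0.0→93.1 °C): 113.8 × 4.19 × 93.1 = 44392 J
Total: 9449 + 38009 + 44392 = 91850 J = 91.9 kJ

q = 91.9 kJ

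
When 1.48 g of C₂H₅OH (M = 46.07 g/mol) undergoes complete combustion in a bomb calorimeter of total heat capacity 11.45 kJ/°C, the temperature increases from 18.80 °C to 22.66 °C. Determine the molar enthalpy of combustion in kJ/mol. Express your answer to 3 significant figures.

ΔT = 22.66 − 18.80 = 3.86 °C
q_cal = C_cal × ΔT = 11.45 × 3.86 = 44.197 kJ
n = 1.48 / 46.07 = 0.03213 mol
q_rxn = −q_cal = -44.197 kJ
ΔH = -44.197 / 0.03213 = -1376 kJ/mol

ΔH = -1380 kJ/mol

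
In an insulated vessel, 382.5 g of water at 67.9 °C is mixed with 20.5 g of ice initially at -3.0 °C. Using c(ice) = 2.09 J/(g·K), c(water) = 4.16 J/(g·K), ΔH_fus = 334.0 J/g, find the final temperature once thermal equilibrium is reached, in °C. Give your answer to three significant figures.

Heat to bring ice to 0 °C and melt it: q₁ = 20.5×2.09×3.0 + 20.5×334.0 = 6975.5 J
Heat the water can supply cooling to 0 °C: 382.5×4.16×67.9 = 108042 J > q₁, so all ice melts.
Energy balance: 382.5×4.16×(67.9 − T) = 6975.5 + 20.5×4.16×(T − 0)
1591.2(67.9 − T) = 6975.5 + 85.28 T
108042 − 6975.5 = 1676.48 T
T = 101066.5 / 1676.48 = 60.28 °C

T_f = 60.3 °C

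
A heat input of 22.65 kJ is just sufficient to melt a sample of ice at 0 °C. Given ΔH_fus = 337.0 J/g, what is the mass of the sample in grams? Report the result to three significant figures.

m = 67.2 g

m = q / ΔH_fus = 22650 J / 337.0 J/g = 67.2 g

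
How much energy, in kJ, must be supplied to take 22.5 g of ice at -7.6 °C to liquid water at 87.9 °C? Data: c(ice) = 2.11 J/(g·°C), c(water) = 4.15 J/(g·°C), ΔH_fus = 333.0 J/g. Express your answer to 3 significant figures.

q1 (heat ice -7.6→0.0 °C): 22.5 × 2.11 × 7.6 = 361 J
q2 (melt at 0 °C): 22.5 × 333.0 = 7493 J
q3 (heat water 0.0→87.9 °C): 22.5 × 4.15 × 87.9 = 8208 J
Total: 361 + 7493 + 8208 = 16062 J = 16.1 kJ

q = 16.1 kJ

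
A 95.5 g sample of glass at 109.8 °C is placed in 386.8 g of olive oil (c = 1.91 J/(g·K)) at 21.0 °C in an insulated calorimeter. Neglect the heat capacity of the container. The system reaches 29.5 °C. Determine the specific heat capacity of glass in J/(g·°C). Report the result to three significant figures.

q_gained = (386.8 × 1.91) × (29.5 − 21.0) = 6280 J
q_lost = 95.5 × c × (109.8 − 29.5) = 7668.65 c
Set equal: c = 6280 / 7668.65 = 0.819 J/(g·°C)

c = 0.819 J/(g·°C)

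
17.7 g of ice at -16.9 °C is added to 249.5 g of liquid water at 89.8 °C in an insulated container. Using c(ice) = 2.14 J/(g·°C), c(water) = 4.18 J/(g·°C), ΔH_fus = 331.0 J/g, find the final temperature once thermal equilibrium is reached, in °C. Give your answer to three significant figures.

Heat to bring ice to 0 °C and melt it: q₁ = 17.7×2.14×16.9 + 17.7×331.0 = 6498.8 J
Heat the water can supply cooling to 0 °C: 249.5×4.18×89.8 = 93653.3 J > q₁, so all ice melts.
Energy balance: 249.5×4.18×(89.8 − T) = 6498.8 + 17.7×4.18×(T − 0)
1042.91(89.8 − T) = 6498.8 + 73.986 T
93653.3 − 6498.8 = 1116.896 T
T = 87154.5 / 1116.896 = 78.03 °C

T_f = 78.0 °C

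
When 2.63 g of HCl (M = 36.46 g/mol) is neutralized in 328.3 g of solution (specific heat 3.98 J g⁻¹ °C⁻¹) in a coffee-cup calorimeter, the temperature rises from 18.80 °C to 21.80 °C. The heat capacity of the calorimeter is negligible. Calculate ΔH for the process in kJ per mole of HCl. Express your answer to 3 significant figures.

|ΔT| = |21.80 − 18.80| = 3.00 °C
|q_surr| = (328.3 × 3.98) × 3.00 = 1306.634 × 3.00 = 3920 J
n(HCl) = 2.63 / 36.46 = 0.07213 mol
Temperature rose, so q_rxn = −|q_surr| = -3.920 kJ
ΔH = q_rxn / n = -54.346 kJ/mol

ΔH = -54.3 kJ/mol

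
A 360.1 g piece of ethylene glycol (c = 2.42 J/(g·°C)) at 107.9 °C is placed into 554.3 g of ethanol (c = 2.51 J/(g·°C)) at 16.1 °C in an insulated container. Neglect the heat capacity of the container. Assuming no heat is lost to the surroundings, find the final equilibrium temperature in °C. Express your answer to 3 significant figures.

Heat lost by ethylene glycol = heat gained by ethanol.
(360.1)(2.42)(107.9 − T) = (554.3)(2.51)(T − 16.1)
871.442 (107.9 − T) = 1391.293 (T − 16.1)
94029 − 871.442 T = 1391.293 T − 22400
116429 = 2262.735 T
T = 51.45 °C

T_f = 51.5 °C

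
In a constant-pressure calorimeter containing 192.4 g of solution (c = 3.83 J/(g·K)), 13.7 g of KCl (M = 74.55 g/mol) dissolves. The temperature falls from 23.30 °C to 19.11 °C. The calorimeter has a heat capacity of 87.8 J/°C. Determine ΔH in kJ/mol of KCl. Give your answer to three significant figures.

ΔH = 18.8 kJ/mol

|ΔT| = |19.11 − 23.30| = 4.19 °C
|q_surr| = (192.4 × 3.83 + 87.8) × 4.19 = 824.692 × 4.19 = 3455 J
n(KCl) = 13.7 / 74.55 = 0.1838 mol
Temperature fell, so q_rxn = +|q_surr| = 3.455 kJ
ΔH = q_rxn / n = 18.80 kJ/mol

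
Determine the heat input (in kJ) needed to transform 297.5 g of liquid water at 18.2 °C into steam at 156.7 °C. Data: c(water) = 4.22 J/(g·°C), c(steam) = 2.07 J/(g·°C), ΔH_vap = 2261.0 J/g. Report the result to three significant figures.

q = 810 kJ

q1 (heat water 18.2→100.0 °C): 297.5 × 4.22 × 81.8 = 102696 J
q2 (vaporize at 100 °C): 297.5 × 2261.0 = 672648 J
q3 (heat steam 100.0→156.7 °C): 297.5 × 2.07 × 56.7 = 34917 J
Total: 102696 + 672648 + 34917 = 810261 J = 810 kJ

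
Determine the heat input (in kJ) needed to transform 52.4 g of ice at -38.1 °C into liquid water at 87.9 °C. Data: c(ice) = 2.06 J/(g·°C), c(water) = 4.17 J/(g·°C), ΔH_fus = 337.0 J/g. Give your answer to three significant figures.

q = 41.0 kJ

q1 (heat ice -38.1→0.0 °C): 52.4 × 2.06 × 38.1 = 4113 J
q2 (melt at 0 °C): 52.4 × 337.0 = 17659 J
q3 (heat water 0.0→87.9 °C): 52.4 × 4.17 × 87.9 = 19207 J
Total: 4113 + 17659 + 19207 = 40979 J = 41.0 kJ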